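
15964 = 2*7982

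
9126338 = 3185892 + 5940446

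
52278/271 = 192 + 246/271 ≈ 192.91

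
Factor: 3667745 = 5^1 * 827^1 * 887^1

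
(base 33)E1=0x1CF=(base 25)ID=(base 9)564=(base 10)463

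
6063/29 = 209 + 2/29 ≈ 209.07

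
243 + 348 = 591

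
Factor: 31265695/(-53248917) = -1 * 3^(-1) * 5^1 * 31^(-1) * 101^(-1) * 5669^(-1) * 6253139^1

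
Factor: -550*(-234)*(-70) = -1*2^3*3^2*5^3*7^1*11^1*13^1 = -9009000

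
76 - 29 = 47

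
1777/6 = 296 + 1/6 ≈ 296.17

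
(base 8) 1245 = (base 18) 21b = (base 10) 677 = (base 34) jv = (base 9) 832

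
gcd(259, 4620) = 7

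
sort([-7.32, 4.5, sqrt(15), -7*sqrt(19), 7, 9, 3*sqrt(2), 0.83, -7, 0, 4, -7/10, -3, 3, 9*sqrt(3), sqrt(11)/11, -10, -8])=[-7*sqrt(19), -10, -8, -7.32, -7, -3, -7/10, 0, sqrt(11)/11, 0.83, 3, sqrt(15), 4, 3*sqrt(2), 4.5, 7, 9, 9*sqrt(3)]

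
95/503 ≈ 0.189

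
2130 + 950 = 3080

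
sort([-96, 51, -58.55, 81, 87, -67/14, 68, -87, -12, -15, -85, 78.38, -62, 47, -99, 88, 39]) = [-99, -96, -87, -85, -62, -58.55, -15, -12, -67/14, 39, 47, 51, 68, 78.38, 81, 87, 88]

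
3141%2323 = 818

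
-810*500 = -405000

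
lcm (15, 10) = 30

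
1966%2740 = 1966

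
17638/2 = 8819 = 8819.00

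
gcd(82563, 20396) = 1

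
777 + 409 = 1186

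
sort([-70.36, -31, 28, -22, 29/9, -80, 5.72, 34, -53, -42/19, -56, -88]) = [-88, -80, -70.36, -56, -53, -31, -22, -42/19, 29/9, 5.72, 28, 34]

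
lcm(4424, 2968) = 234472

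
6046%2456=1134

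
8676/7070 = 1+803/3535 ≈ 1.23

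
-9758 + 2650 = -7108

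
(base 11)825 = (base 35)sf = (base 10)995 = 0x3e3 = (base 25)1ek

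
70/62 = 1+4/31 ≈ 1.13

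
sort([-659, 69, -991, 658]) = [-991, -659, 69, 658]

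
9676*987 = 9550212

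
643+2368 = 3011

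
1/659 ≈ 0.00152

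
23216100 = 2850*8146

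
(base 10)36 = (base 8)44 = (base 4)210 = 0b100100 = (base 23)1d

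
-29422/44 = -14711/22 ≈ -668.68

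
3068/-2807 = -1-261/2807 ≈ -1.09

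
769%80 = 49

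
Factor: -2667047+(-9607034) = -1 * 211^1 * 58171^1 = -12274081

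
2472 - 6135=-3663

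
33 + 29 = 62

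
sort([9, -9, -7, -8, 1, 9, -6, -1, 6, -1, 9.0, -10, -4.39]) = [-10, -9, -8, -7, -6, -4.39, -1, -1, 1, 6, 9, 9, 9.0]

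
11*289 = 3179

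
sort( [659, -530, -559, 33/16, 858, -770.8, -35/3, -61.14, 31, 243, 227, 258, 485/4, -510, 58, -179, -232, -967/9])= [-770.8, -559, -530, -510, -232, -179, -967/9, -61.14, -35/3, 33/16, 31, 58, 485/4, 227, 243, 258, 659, 858]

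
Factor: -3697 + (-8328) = -1*5^2*13^1*37^1 = -12025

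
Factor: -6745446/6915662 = -1 * 3^2 * 13^(-1) * 293^1 * 1279^1 * 265987^(-1) = -3372723/3457831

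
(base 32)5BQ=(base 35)4H3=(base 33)51K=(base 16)157A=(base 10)5498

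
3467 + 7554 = 11021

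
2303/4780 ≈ 0.482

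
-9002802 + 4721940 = -4280862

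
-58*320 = -18560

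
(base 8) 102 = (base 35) 1v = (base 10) 66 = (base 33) 20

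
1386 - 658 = 728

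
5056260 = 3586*1410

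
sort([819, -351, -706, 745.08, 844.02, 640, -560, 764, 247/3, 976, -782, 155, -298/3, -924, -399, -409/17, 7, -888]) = [-924, -888, -782, -706, -560, -399, -351, -298/3, -409/17, 7, 247/3, 155, 640, 745.08, 764, 819, 844.02, 976]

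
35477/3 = 11825 + 2/3 ≈ 11825.67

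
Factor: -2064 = -1*2^4*3^1*43^1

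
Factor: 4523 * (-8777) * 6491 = -1 * 67^1 * 131^1 * 4523^1 * 6491^1 = -257682126161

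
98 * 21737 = 2130226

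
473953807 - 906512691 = -432558884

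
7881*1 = 7881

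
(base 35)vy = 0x45f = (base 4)101133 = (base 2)10001011111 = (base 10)1119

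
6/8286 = 1/1381 ≈ 0.000724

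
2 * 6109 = 12218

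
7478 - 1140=6338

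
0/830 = 0 = 0.00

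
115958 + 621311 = 737269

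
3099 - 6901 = -3802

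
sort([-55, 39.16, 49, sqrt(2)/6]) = [-55, sqrt(2)/6, 39.16, 49]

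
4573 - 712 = 3861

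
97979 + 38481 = 136460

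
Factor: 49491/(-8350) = -1 * 2^(-1) * 3^4 * 5^(-2) * 13^1 * 47^1 * 167^(-1)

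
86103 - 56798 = 29305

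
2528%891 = 746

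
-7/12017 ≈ -0.000583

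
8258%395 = 358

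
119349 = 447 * 267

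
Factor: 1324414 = 2^1 * 7^1 * 13^1 * 19^1 * 383^1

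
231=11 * 21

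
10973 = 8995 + 1978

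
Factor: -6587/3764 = -1*2^(-2)*7^1 = -7/4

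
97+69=166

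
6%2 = 0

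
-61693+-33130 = -94823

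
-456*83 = -37848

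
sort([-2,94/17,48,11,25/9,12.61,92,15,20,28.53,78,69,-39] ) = [-39,-2,25/9,94/17,11,12.61,15,20,28.53,48,69,78,92] 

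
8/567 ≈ 0.0141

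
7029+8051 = 15080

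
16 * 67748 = 1083968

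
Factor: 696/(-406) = -1 * 2^2 * 3^1 * 7^(-1) = -12/7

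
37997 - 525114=-487117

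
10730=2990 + 7740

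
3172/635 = 4 + 632/635≈5.00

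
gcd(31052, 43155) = 7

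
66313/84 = 789+37/84 ≈ 789.44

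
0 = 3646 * 0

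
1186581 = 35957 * 33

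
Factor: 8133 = 3^1*2711^1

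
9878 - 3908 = 5970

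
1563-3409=-1846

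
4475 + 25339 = 29814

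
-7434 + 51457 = 44023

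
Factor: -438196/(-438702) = 2^1*3^(-1)*17^(-2)*433^1 = 866/867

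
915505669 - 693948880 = 221556789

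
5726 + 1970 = 7696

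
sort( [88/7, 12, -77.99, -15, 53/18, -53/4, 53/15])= [-77.99, -15, -53/4, 53/18, 53/15, 12, 88/7]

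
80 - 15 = 65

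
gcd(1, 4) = 1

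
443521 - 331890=111631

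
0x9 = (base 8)11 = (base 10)9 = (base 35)9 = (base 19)9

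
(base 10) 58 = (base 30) 1s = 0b111010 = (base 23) 2c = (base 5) 213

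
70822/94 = 753+20/47 ≈ 753.43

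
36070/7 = 5152 + 6/7 ≈ 5152.86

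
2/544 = 1/272 ≈ 0.00368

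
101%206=101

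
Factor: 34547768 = 2^3*109^1*39619^1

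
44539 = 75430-30891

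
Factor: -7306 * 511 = -1 * 2^1 * 7^1 * 13^1 * 73^1 * 281^1 = -3733366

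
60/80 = 3/4 = 0.75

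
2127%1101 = 1026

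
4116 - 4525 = -409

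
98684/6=16447 + 1/3 ≈ 16447.33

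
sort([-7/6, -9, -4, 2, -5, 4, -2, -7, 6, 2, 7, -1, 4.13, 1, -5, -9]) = [-9, -9, -7, -5, -5, -4, -2, -7/6, -1, 1, 2, 2, 4, 4.13, 6, 7]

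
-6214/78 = -239/3 ≈ -79.67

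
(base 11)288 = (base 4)11102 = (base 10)338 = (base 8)522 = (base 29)bj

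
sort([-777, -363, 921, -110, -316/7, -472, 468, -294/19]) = [-777, -472, -363, -110, -316/7, -294/19, 468, 921]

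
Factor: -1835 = -1*5^1*367^1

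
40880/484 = 84+56/121≈84.46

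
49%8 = 1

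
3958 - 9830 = -5872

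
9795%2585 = 2040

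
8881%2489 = 1414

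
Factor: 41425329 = 3^1*11^1*1255313^1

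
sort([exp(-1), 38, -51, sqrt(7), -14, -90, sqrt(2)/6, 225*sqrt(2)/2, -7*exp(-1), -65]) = [-90, -65, -51, -14, -7*exp(-1), sqrt(2)/6, exp(-1), sqrt(7), 38, 225*sqrt(2)/2]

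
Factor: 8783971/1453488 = 2^(-4) * 3^(-1) * 7^1 * 47^1 * 107^(-1) * 283^(-1) * 26699^1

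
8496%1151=439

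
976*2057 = 2007632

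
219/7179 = 73/2393 ≈ 0.0305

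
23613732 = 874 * 27018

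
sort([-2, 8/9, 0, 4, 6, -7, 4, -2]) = [-7, -2, -2, 0, 8/9, 4, 4, 6]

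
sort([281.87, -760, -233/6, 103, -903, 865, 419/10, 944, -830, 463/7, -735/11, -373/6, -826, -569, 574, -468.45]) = [-903, -830, -826, -760, -569, -468.45, -735/11, -373/6, -233/6, 419/10, 463/7, 103, 281.87, 574, 865, 944]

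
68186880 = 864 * 78920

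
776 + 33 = 809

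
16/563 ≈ 0.0284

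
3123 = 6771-3648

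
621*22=13662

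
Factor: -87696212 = -1 * 2^2 * 41^1 * 139^1 * 3847^1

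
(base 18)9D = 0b10101111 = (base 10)175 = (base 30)5P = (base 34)55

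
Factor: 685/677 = 5^1 * 137^1 * 677^(-1)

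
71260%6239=2631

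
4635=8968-4333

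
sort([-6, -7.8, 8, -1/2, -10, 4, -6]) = [-10, -7.8, -6, -6, -1/2, 4, 8]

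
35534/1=35534=35534.00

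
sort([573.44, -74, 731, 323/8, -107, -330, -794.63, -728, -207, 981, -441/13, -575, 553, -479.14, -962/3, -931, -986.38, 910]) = [-986.38, -931, -794.63, -728, -575, -479.14, -330, -962/3, -207, -107, -74, -441/13, 323/8, 553, 573.44, 731, 910, 981]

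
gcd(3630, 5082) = 726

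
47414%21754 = 3906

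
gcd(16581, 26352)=3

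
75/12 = 25/4 = 6.25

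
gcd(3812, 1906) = 1906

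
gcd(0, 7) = 7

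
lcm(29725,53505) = 267525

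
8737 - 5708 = 3029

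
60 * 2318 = 139080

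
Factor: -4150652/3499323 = -1 * 2^2 * 3^ (-1) * 11^1 * 17^1 * 31^1 * 179^1 * 1166441^ (-1)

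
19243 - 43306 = -24063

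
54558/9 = 6062 = 6062.00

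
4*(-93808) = -375232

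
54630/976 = 27315/488 ≈ 55.97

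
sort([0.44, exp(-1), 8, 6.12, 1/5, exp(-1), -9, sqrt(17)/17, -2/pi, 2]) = [-9, -2/pi, 1/5, sqrt(17)/17, exp(-1), exp(-1), 0.44, 2, 6.12, 8]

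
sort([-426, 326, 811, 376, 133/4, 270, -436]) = [-436, -426, 133/4, 270, 326, 376, 811]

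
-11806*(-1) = 11806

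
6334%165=64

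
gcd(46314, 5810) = 166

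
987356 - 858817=128539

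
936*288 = 269568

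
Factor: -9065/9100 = -1 * 2^(-2) * 5^(-1) * 7^1 * 13^(-1) * 37^1 = -259/260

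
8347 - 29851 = -21504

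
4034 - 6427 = -2393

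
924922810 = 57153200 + 867769610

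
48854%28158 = 20696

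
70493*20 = 1409860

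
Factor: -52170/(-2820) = 2^(-1)*37^1 = 37/2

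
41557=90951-49394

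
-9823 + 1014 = -8809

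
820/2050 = 2/5 = 0.40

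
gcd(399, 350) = 7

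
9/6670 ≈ 0.00135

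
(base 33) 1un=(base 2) 100000110110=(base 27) 2nn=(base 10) 2102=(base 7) 6062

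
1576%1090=486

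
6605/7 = 943 + 4/7 ≈ 943.57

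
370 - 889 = -519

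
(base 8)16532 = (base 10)7514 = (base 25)c0e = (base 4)1311122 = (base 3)101022022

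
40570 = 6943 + 33627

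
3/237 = 1/79 ≈ 0.0127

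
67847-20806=47041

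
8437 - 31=8406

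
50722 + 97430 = 148152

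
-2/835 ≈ -0.00240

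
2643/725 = 3 + 468/725 ≈ 3.65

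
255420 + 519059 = 774479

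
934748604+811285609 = 1746034213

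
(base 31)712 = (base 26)a00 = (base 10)6760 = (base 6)51144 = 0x1a68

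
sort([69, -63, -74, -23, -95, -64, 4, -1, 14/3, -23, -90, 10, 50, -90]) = [-95, -90, -90, -74, -64, -63, -23, -23, -1, 4, 14/3, 10, 50, 69]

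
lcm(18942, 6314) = 18942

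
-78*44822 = -3496116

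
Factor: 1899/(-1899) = -1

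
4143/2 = 2071 + 1/2 = 2071.50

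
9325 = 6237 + 3088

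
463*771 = 356973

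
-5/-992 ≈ 0.00504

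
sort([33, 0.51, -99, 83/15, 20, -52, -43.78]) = [-99, -52, -43.78, 0.51, 83/15, 20, 33]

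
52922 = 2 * 26461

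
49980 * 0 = 0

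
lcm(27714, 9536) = 886848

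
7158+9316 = 16474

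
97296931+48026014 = 145322945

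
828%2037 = 828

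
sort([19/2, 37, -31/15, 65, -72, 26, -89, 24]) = [-89, -72, -31/15, 19/2, 24, 26, 37, 65]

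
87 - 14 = 73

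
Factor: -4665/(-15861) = 5^1*17^(-1) = 5/17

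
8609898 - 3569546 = 5040352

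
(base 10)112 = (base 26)48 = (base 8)160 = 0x70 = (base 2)1110000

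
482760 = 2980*162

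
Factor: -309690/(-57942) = 5^1 * 29^(-1) * 31^1 = 155/29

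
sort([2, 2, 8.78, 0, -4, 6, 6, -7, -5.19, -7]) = [-7, -7, -5.19, -4, 0, 2, 2, 6, 6, 8.78]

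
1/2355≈0.000425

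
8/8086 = 4/4043 ≈ 0.000989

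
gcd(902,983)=1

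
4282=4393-111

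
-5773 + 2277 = -3496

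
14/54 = 7/27 ≈ 0.259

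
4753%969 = 877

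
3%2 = 1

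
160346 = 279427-119081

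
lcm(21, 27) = 189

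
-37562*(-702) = 26368524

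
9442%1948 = 1650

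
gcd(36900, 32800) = 4100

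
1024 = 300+724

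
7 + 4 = 11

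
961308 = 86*11178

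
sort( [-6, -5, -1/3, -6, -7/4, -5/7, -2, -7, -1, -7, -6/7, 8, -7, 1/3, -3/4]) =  [-7, -7, -7, -6, -6, -5, -2, -7/4, -1, -6/7, -3/4, -5/7, -1/3, 1/3, 8]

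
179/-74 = -2-31/74 ≈ -2.42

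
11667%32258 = 11667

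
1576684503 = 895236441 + 681448062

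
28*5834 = 163352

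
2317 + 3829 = 6146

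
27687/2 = 13843 + 1/2 = 13843.50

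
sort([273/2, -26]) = [-26, 273/2]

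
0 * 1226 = 0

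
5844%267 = 237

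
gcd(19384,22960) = 8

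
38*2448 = 93024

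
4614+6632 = 11246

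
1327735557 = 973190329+354545228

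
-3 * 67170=-201510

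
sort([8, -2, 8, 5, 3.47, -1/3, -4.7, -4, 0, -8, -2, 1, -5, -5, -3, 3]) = [-8, -5, -5, -4.7, -4, -3, -2, -2, -1/3, 0, 1, 3, 3.47, 5, 8, 8]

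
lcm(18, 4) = 36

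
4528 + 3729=8257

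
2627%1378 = 1249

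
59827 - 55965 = 3862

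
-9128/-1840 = 4 + 221/230 ≈ 4.96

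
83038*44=3653672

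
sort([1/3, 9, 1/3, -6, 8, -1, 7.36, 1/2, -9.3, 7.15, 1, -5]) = [-9.3, -6, -5, -1, 1/3, 1/3, 1/2, 1, 7.15, 7.36, 8, 9]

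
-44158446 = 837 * (-52758) 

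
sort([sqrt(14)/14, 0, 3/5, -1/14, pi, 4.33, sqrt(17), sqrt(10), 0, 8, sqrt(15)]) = [-1/14, 0, 0, sqrt(14)/14, 3/5, pi, sqrt(10), sqrt(15), sqrt(17), 4.33, 8]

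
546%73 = 35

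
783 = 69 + 714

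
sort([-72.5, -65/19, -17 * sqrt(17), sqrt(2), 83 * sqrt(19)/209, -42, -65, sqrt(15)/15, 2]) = [-72.5, -17 * sqrt(17), -65, -42, -65/19, sqrt(15)/15, sqrt(2), 83 * sqrt(19)/209, 2]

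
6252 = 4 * 1563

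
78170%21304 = 14258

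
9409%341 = 202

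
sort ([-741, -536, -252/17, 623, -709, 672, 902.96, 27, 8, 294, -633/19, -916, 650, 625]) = [-916, -741, -709, -536, -633/19, -252/17, 8, 27, 294, 623, 625, 650, 672, 902.96]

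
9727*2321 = 22576367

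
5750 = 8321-2571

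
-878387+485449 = -392938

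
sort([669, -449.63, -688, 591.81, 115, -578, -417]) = [-688, -578, -449.63, -417, 115, 591.81, 669]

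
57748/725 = 79 + 473/725 ≈ 79.65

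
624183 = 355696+268487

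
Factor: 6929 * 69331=13^2 * 19^1 * 41^2 * 89^1=480394499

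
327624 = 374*876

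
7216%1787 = 68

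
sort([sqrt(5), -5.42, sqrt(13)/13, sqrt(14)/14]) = [-5.42, sqrt(14)/14, sqrt(13)/13, sqrt(5)]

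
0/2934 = 0 = 0.00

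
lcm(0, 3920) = 0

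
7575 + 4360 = 11935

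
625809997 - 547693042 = 78116955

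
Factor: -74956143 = -1 * 3^1 * 24985381^1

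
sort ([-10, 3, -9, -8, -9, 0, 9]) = [-10, -9, -9, -8, 0, 3, 9]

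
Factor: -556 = -1*2^2*139^1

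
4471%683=373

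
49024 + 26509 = 75533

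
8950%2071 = 666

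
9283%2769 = 976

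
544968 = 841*648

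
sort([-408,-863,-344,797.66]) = [-863,-408,-344,797.66]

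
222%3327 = 222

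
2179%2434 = 2179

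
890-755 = 135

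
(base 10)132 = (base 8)204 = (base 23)5h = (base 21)66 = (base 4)2010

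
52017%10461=10173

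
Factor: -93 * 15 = -1 * 3^2 * 5^1 * 31^1 = -1395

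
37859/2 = 18929 + 1/2 = 18929.50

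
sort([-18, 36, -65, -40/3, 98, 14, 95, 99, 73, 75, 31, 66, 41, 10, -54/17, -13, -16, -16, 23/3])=[-65, -18, -16, -16, -40/3, -13, -54/17, 23/3, 10, 14, 31, 36, 41, 66, 73, 75, 95, 98, 99]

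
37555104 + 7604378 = 45159482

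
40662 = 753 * 54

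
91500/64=22875/16 ≈ 1429.69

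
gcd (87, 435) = 87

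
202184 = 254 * 796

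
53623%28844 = 24779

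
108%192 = 108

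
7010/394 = 3505/197≈17.79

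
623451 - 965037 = -341586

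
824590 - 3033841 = -2209251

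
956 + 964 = 1920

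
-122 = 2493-2615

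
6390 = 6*1065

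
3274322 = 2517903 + 756419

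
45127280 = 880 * 51281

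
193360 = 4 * 48340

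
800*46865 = 37492000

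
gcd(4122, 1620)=18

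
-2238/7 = -319 - 5/7 ≈ -319.71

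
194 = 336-142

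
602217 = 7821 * 77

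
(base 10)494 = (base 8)756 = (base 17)1c1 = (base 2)111101110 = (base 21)12b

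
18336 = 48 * 382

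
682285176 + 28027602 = 710312778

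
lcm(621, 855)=58995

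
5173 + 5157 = 10330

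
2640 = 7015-4375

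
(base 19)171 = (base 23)lc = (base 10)495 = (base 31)fu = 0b111101111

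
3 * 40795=122385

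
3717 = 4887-1170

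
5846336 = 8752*668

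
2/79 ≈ 0.0253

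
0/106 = 0 = 0.00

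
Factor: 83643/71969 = 3^1 * 7^2 * 79^(-1) * 569^1 * 911^(-1)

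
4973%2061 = 851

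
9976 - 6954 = 3022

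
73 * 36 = 2628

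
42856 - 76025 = -33169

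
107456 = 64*1679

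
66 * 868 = 57288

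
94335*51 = 4811085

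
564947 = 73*7739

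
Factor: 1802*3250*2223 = 2^2*3^2*5^3*13^2*17^1*19^1*53^1 = 13018999500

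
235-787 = -552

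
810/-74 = -10 - 35/37 ≈ -10.95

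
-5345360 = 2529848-7875208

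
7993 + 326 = 8319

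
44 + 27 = 71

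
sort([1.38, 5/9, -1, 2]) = [-1, 5/9, 1.38, 2]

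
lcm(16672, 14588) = 116704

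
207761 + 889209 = 1096970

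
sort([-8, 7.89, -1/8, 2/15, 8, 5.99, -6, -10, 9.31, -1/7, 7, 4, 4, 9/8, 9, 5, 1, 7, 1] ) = [-10, -8, -6, -1/7, -1/8, 2/15, 1, 1, 9/8, 4, 4, 5, 5.99, 7, 7, 7.89, 8, 9, 9.31] 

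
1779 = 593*3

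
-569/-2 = 284 + 1/2 = 284.50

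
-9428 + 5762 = -3666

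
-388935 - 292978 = -681913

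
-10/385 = -2/77 ≈ -0.0260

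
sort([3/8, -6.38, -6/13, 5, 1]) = [-6.38, -6/13, 3/8, 1, 5]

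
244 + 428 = 672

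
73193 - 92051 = -18858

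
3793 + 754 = 4547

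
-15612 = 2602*(-6)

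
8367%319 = 73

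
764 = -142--906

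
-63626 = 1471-65097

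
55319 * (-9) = -497871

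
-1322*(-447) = 590934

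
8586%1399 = 192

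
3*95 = 285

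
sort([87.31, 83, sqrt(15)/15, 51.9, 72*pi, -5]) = [-5, sqrt(15)/15, 51.9, 83, 87.31, 72*pi]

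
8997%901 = 888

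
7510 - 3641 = 3869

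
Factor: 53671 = 191^1*281^1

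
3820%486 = 418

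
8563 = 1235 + 7328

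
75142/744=37571/372 ≈ 101.00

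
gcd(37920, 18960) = 18960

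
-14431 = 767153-781584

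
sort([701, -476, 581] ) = [-476, 581, 701] 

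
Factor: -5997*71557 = -1*3^1*163^1*439^1*1999^1 = -429127329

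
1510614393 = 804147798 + 706466595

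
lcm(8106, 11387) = 478254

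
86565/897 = 96 + 151/299 ≈ 96.51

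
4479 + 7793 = 12272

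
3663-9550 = -5887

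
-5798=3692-9490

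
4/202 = 2/101 ≈ 0.0198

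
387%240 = 147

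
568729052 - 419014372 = 149714680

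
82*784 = 64288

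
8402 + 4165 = 12567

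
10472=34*308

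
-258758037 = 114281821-373039858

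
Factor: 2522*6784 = 2^8*13^1*53^1*97^1 = 17109248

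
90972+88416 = 179388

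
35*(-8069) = -282415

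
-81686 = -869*94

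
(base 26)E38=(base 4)2111032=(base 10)9550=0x254E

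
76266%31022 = 14222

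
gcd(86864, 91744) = 976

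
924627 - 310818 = 613809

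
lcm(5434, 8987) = 233662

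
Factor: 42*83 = 2^1*3^1*7^1*83^1 = 3486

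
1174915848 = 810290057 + 364625791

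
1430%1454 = 1430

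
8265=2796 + 5469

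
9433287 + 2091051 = 11524338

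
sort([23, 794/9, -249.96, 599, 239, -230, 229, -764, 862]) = [-764, -249.96, -230, 23, 794/9, 229, 239, 599, 862]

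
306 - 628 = -322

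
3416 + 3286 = 6702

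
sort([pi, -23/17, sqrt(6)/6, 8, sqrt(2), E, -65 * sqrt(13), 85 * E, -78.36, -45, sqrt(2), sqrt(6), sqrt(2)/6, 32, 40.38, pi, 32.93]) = [-65 * sqrt(13), -78.36, -45, -23/17, sqrt(2)/6, sqrt(6)/6, sqrt(2), sqrt(2), sqrt(6), E, pi, pi, 8, 32, 32.93, 40.38, 85 * E]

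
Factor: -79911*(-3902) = 2^1*3^2*13^1*683^1*1951^1 = 311812722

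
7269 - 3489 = 3780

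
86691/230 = 376+211/230 ≈ 376.92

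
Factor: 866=2^1 * 433^1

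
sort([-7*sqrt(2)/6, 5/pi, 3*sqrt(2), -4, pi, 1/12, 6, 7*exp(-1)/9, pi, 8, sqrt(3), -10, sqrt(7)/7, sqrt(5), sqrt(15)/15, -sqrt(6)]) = [-10, -4, -sqrt(6), -7*sqrt(2)/6, 1/12, sqrt(15)/15, 7*exp(-1)/9, sqrt(7)/7, 5/pi, sqrt(3), sqrt(5), pi, pi, 3*sqrt(2), 6, 8]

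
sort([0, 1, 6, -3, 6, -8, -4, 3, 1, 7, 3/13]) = [-8, -4, -3, 0, 3/13, 1, 1, 3, 6, 6, 7]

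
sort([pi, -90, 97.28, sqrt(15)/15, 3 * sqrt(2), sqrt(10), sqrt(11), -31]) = [-90, -31, sqrt(15)/15, pi, sqrt(10), sqrt(11), 3 * sqrt(2), 97.28]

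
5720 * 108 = 617760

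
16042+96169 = 112211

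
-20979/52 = -403 - 23/52 ≈ -403.44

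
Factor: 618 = 2^1*3^1*103^1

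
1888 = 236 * 8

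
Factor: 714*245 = 2^1*3^1*5^1*7^3*17^1 = 174930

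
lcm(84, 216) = 1512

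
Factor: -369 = -1 * 3^2 * 41^1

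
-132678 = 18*(-7371)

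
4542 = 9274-4732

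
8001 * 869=6952869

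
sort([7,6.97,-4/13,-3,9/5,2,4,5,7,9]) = [-3,-4/13,9/5,2,4,5,6.97,7,7,9]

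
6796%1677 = 88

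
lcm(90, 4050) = 4050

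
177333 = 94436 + 82897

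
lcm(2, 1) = 2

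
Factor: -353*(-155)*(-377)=-1*5^1*13^1*29^1*31^1*353^1=-20627555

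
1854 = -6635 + 8489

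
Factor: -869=-1 * 11^1 * 79^1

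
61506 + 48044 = 109550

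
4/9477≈0.000422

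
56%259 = 56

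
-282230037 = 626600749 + -908830786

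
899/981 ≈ 0.916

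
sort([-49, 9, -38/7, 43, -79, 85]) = [-79, -49, -38/7, 9, 43, 85]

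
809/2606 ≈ 0.310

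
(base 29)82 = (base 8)352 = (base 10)234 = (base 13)150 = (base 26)90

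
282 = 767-485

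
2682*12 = 32184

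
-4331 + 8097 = 3766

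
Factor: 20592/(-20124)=-1*2^2*11^1*43^(-1)=-44/43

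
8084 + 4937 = 13021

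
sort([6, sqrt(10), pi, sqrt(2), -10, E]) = [-10, sqrt(2), E, pi, sqrt(10), 6]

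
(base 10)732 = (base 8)1334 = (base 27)103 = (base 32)ms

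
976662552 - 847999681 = 128662871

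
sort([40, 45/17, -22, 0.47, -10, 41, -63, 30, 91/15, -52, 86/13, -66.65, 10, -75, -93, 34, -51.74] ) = [-93, -75, -66.65, -63, -52, -51.74, -22, -10, 0.47, 45/17, 91/15, 86/13, 10, 30, 34, 40, 41] 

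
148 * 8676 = 1284048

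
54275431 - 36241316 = 18034115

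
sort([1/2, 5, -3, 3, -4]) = [-4, -3, 1/2, 3, 5]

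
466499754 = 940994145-474494391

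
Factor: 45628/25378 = 2^1*11^1*17^1*61^1*12689^(-1) = 22814/12689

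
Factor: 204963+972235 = 2^1*11^1*73^1*733^1 = 1177198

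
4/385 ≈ 0.0104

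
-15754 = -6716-9038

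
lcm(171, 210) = 11970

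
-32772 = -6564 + -26208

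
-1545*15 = -23175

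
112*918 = 102816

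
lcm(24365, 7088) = 389840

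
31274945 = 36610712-5335767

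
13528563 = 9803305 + 3725258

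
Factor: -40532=-1*2^2*10133^1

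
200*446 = 89200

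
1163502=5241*222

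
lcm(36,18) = 36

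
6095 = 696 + 5399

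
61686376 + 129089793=190776169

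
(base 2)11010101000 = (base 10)1704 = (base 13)a11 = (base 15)789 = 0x6a8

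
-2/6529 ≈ -0.000306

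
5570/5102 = 2785/2551 ≈ 1.09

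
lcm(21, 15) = 105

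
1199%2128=1199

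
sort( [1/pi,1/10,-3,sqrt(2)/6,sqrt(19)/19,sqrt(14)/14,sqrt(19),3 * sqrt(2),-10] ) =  [-10,-3,1/10,sqrt(19)/19,sqrt(2)/6,sqrt(14)/14,1/pi,3 * sqrt(2),sqrt(19)] 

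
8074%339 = 277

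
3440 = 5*688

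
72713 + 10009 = 82722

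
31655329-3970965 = 27684364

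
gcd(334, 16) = 2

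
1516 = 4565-3049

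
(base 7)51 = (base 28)18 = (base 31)15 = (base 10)36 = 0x24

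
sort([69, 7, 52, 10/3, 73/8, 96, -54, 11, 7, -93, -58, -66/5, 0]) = [-93, -58, -54, -66/5, 0, 10/3, 7, 7, 73/8, 11, 52, 69, 96]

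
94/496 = 47/248 ≈ 0.190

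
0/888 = 0 = 0.00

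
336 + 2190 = 2526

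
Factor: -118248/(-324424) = 3^1*13^1*107^(-1) = 39/107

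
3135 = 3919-784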